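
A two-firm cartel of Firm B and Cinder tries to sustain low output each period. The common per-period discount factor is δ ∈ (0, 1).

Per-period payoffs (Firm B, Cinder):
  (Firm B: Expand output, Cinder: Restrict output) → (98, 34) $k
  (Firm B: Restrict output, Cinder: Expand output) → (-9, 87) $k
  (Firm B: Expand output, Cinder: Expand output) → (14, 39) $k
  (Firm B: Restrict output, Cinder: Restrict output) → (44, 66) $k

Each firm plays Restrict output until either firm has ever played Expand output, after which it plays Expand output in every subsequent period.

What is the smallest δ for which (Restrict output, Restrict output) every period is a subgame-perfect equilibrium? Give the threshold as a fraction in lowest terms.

For Firm B: deviation gain 98−44 = 54, per-period punishment loss 44−14 = 30. IC gives δ ≥ 54/84 = 9/14.
For Cinder: gain 21, loss 27 per period, so δ ≥ 21/48 = 7/16.
The tighter constraint is Firm B's, so cooperation needs δ ≥ 9/14.

9/14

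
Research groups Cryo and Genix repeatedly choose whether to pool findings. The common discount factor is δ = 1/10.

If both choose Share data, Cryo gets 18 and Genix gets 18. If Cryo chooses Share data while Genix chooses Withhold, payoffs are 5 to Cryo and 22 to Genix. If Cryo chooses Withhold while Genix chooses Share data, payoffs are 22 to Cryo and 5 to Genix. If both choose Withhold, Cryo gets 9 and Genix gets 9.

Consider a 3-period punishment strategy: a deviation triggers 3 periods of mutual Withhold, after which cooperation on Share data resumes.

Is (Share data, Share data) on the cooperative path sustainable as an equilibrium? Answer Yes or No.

Comparing payoff streams over the 4 periods until play realigns: cooperate → 18(1+δ+…+δ^3); deviate → 22 + 9(δ+…+δ^3).
Cooperation is sustained iff (18−9)(δ+…+δ^3) ≥ 22−18.
δ+…+δ^3 = 1/10·(1−(1/10)^3)/(1−1/10) = 0.1110, and (22−18)/(18−9) = 0.4444.
0.1110 < 0.4444, so cooperation is not sustainable.

No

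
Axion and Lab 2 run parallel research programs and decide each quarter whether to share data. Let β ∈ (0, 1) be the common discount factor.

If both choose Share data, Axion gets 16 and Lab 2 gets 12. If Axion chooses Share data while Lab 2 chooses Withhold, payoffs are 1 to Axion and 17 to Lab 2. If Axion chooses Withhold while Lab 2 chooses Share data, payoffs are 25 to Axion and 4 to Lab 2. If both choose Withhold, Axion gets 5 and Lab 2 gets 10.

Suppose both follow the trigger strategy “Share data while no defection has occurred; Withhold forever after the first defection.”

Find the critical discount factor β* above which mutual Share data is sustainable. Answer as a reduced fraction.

Axion's threshold: (25−16)/(25−5) = 9/20.
Lab 2's threshold: (17−12)/(17−10) = 5/7.
9/20 < 5/7, so Lab 2 binds and β* = 5/7.

5/7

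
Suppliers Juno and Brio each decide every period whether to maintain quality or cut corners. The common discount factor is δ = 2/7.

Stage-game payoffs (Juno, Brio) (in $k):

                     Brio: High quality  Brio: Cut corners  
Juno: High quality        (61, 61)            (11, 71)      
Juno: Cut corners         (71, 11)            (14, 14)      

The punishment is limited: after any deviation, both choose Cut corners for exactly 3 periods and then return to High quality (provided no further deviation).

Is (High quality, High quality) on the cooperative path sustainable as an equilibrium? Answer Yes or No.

Yes

Comparing payoff streams over the 4 periods until play realigns: cooperate → 61(1+δ+…+δ^3); deviate → 71 + 14(δ+…+δ^3).
Cooperation is sustained iff (61−14)(δ+…+δ^3) ≥ 71−61.
δ+…+δ^3 = 2/7·(1−(2/7)^3)/(1−2/7) = 0.3907, and (71−61)/(61−14) = 0.2128.
0.3907 ≥ 0.2128, so cooperation is sustainable.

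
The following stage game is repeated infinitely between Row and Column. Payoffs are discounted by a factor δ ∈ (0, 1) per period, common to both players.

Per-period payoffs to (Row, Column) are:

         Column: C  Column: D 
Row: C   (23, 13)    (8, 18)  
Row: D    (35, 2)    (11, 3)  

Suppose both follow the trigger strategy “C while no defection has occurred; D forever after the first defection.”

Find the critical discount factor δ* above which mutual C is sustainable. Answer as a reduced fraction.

For Row: deviation gain 35−23 = 12, per-period punishment loss 23−11 = 12. IC gives δ ≥ 12/24 = 1/2.
For Column: gain 5, loss 10 per period, so δ ≥ 5/15 = 1/3.
The tighter constraint is Row's, so cooperation needs δ ≥ 1/2.

1/2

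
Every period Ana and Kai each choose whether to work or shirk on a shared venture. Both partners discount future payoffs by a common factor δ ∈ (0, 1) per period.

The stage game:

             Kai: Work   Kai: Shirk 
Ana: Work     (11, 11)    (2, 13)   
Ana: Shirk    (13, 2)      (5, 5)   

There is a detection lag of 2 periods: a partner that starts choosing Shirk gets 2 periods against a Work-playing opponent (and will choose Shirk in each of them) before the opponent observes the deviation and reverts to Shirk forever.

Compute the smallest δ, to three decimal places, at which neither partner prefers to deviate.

The best deviation is to choose Shirk for all 2 undetected periods, earning 13 each, then 5 forever once detected.
Deviation value: 13(1−δ^2)/(1−δ) + 5δ^2/(1−δ); cooperation value: 11/(1−δ).
IC: 11 ≥ 13(1−δ^2) + 5δ^2 = 13 − 8δ^2.
So δ^2 ≥ 2/8 = 1/4, giving δ ≥ (1/4)^(1/2) ≈ 0.500.

0.500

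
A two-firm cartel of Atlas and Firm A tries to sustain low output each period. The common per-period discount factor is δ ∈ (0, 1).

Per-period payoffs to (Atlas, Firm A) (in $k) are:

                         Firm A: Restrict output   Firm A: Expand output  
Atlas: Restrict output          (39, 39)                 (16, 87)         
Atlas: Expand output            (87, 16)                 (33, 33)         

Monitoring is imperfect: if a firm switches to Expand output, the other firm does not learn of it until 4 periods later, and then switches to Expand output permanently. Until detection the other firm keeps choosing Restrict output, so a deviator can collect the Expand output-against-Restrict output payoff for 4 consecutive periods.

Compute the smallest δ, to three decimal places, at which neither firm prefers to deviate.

0.971

A deviator earns 87 for 4 periods, then 33 forever; cooperating earns 39 forever. Multiplying the IC by (1−δ):
39 ≥ 87(1−δ^4) + 33δ^4, so 54·δ^4 ≥ 48 and δ^4 ≥ 8/9.
δ ≥ (8/9)^(1/4) ≈ 0.971.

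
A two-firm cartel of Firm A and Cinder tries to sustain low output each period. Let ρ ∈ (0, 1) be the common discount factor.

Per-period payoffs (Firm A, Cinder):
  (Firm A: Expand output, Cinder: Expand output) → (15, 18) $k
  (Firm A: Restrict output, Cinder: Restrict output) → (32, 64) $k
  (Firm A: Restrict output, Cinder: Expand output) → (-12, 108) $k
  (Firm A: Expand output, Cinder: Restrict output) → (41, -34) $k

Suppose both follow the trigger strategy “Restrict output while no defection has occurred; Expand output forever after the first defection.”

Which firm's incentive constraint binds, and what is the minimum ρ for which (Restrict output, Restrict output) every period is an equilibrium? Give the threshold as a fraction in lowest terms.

Cinder; ρ ≥ 22/45

Firm A's threshold: (41−32)/(41−15) = 9/26.
Cinder's threshold: (108−64)/(108−18) = 22/45.
9/26 < 22/45, so Cinder binds and ρ* = 22/45.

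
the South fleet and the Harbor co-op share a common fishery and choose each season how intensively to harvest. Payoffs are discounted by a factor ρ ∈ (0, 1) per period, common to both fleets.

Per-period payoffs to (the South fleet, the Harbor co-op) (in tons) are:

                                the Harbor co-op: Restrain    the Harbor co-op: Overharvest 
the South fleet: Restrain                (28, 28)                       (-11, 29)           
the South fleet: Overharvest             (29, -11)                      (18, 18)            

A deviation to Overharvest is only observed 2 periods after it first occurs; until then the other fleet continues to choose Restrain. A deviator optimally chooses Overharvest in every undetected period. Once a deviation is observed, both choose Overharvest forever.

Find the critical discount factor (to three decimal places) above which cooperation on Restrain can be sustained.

A deviator earns 29 for 2 periods, then 18 forever; cooperating earns 28 forever. Multiplying the IC by (1−ρ):
28 ≥ 29(1−ρ^2) + 18ρ^2, so 11·ρ^2 ≥ 1 and ρ^2 ≥ 1/11.
ρ ≥ (1/11)^(1/2) ≈ 0.302.

0.302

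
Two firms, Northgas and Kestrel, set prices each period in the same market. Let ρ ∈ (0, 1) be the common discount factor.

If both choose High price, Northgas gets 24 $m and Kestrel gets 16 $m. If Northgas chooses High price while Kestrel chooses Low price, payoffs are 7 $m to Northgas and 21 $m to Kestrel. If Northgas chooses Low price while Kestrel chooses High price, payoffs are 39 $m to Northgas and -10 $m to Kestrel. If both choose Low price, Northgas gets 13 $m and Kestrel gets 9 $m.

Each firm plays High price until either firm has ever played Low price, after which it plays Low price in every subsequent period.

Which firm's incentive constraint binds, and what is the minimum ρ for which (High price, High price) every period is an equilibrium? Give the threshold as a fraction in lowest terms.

Northgas: cooperation gives 24 each period; deviation gives 39 once then 13 forever.
  24/(1−ρ) ≥ 39 + 13ρ/(1−ρ) ⇒ ρ ≥ 15/26.
Kestrel: cooperation gives 16 each period; deviation gives 21 once then 9 forever.
  ρ ≥ 5/12.
Both must hold, so the binding constraint is Northgas's: ρ ≥ 15/26.

Northgas; ρ ≥ 15/26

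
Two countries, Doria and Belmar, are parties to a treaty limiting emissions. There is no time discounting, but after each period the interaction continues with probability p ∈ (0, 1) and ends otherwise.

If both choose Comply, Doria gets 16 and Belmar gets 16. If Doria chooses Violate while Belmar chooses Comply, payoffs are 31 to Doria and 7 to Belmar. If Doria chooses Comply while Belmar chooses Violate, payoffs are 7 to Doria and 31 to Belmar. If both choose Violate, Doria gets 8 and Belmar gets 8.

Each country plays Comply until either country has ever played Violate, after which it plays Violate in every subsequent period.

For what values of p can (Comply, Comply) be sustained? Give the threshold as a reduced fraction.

15/23

Expected cooperation value is 16 + p·16 + p²·16 + … = 16/(1−p); deviation gives 31 + p·8/(1−p).
16 ≥ 31(1−p) + 8p ⇒ 23p ≥ 15 ⇒ p ≥ 15/23.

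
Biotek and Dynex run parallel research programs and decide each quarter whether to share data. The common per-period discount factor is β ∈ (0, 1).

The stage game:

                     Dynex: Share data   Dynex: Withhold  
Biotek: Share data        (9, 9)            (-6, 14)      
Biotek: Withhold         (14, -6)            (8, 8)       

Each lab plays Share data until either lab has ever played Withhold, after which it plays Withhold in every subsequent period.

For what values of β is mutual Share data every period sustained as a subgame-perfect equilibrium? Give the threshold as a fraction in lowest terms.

One-period gain from deviating is 14 − 9 = 5. The loss is 9 − 8 = 1 in every subsequent period, with present value 1·β/(1−β).
Deviation is unprofitable when 1·β/(1−β) ≥ 5, i.e. β/(1−β) ≥ 5.
Equivalently β ≥ 5/(5+1) = 5/6.

5/6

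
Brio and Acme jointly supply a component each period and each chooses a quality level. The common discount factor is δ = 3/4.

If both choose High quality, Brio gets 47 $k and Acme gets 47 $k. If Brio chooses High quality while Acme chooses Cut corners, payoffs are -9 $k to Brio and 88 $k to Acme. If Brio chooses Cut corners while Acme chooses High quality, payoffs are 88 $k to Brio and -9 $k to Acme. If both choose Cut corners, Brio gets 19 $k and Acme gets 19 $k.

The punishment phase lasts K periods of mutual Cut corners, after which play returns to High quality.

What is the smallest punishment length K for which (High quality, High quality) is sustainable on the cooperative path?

IC: δ(1−δ^K)/(1−δ) ≥ (88−47)/(47−19) = 41/28.
With δ = 3/4: need 1 − δ^K ≥ 41/28·(1−3/4)/(3/4), i.e. δ^K ≤ 0.5119.
Since (3/4)^2 = 0.5625 and (3/4)^3 = 0.4219, the smallest such K is 3.

3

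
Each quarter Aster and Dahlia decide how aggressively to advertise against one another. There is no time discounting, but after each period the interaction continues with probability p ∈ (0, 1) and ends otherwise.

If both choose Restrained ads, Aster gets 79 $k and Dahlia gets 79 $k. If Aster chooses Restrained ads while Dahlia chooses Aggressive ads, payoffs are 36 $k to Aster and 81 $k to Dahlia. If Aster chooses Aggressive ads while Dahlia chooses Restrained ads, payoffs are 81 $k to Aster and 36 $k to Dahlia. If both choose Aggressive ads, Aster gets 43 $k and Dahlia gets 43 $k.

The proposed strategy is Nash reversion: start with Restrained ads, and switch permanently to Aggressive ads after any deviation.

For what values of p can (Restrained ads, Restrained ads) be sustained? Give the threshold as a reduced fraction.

With no time discounting, the continuation probability p plays the role of the discount factor.
Grim-trigger IC: 79/(1−p) ≥ 81 + 43p/(1−p) ⇒ p ≥ (81−79)/(81−43) = 1/19.

1/19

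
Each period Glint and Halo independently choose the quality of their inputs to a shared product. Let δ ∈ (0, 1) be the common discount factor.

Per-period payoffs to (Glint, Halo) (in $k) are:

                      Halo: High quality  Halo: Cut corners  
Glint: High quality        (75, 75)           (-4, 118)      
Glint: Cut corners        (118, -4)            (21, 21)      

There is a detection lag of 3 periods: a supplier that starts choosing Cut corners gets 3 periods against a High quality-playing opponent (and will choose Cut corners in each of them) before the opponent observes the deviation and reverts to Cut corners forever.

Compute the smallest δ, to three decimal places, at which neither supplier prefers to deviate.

0.762

A deviator earns 118 for 3 periods, then 21 forever; cooperating earns 75 forever. Multiplying the IC by (1−δ):
75 ≥ 118(1−δ^3) + 21δ^3, so 97·δ^3 ≥ 43 and δ^3 ≥ 43/97.
δ ≥ (43/97)^(1/3) ≈ 0.762.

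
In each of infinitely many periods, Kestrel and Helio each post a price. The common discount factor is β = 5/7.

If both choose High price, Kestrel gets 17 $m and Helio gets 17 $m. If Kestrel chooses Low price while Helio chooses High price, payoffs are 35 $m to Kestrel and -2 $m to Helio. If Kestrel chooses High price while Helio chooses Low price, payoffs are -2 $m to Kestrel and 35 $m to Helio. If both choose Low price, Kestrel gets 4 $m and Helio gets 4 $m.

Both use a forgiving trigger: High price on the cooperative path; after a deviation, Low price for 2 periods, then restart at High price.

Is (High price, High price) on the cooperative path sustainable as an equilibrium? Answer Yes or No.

IC: β+…+β^2 ≥ (35−17)/(17−4) = 18/13.
At β = 5/7: partial sum = 1.2245 < 1.3846. Cooperation not sustainable.

No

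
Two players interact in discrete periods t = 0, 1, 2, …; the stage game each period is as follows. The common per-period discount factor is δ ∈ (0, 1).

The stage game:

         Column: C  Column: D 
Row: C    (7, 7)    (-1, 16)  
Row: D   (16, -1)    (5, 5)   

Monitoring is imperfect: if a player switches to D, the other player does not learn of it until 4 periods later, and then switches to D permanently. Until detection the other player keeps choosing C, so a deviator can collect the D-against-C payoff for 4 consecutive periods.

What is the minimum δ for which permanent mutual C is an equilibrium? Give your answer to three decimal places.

0.951

The best deviation is to choose D for all 4 undetected periods, earning 16 each, then 5 forever once detected.
Deviation value: 16(1−δ^4)/(1−δ) + 5δ^4/(1−δ); cooperation value: 7/(1−δ).
IC: 7 ≥ 16(1−δ^4) + 5δ^4 = 16 − 11δ^4.
So δ^4 ≥ 9/11, giving δ ≥ (9/11)^(1/4) ≈ 0.951.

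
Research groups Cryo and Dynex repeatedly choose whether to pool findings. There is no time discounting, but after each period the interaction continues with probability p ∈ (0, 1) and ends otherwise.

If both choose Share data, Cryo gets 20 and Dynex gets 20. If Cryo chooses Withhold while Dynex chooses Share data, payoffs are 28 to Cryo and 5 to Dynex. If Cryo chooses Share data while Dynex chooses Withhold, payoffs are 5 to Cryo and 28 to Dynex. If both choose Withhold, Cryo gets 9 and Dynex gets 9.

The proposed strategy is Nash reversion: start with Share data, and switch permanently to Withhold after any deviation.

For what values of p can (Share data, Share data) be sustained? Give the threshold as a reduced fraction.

Expected cooperation value is 20 + p·20 + p²·20 + … = 20/(1−p); deviation gives 28 + p·9/(1−p).
20 ≥ 28(1−p) + 9p ⇒ 19p ≥ 8 ⇒ p ≥ 8/19.

8/19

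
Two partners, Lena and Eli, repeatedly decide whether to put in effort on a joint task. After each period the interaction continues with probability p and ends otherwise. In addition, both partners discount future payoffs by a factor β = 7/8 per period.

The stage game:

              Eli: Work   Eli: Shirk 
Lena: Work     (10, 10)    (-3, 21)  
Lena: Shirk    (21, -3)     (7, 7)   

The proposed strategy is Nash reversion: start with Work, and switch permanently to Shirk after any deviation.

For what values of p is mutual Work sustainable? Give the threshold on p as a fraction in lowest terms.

With continuation probability p and discount β, the effective per-period discount factor is βp.
Grim-trigger IC: βp ≥ (21−10)/(21−7) = 11/14.
So p ≥ (11/14)/(7/8) = 44/49.

44/49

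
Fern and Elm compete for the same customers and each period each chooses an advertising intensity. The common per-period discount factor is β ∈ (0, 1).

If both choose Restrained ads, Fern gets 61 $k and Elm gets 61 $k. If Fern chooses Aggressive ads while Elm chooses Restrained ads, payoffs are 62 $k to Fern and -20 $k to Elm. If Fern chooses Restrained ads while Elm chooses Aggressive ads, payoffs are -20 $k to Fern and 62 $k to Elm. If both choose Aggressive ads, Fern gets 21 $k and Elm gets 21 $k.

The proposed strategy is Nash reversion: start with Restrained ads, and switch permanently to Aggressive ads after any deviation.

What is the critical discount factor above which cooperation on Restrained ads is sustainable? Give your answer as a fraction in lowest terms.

61/(1−β) ≥ 62 + 21β/(1−β)
61 ≥ 62 − 41β
β ≥ 1/41.

1/41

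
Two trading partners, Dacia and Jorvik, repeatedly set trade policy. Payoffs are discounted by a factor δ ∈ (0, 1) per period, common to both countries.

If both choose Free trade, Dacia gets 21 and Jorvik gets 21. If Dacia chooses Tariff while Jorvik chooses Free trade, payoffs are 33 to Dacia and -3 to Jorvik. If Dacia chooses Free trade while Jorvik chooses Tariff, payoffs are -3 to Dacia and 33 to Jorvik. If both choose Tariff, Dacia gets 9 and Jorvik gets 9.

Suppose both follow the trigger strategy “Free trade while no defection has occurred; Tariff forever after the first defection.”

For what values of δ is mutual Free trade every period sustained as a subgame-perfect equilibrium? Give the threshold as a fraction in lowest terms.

1/2

One-period gain from deviating is 33 − 21 = 12. The loss is 21 − 9 = 12 in every subsequent period, with present value 12·δ/(1−δ).
Deviation is unprofitable when 12·δ/(1−δ) ≥ 12, i.e. δ/(1−δ) ≥ 1.
Equivalently δ ≥ 12/(12+12) = 1/2.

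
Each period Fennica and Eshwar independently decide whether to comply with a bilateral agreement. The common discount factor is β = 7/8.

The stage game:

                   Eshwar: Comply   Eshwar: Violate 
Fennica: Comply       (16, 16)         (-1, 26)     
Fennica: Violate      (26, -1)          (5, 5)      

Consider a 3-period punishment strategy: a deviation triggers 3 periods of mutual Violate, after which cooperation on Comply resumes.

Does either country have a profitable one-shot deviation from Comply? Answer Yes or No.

Comparing payoff streams over the 4 periods until play realigns: cooperate → 16(1+β+…+β^3); deviate → 26 + 5(β+…+β^3).
Cooperation is sustained iff (16−5)(β+…+β^3) ≥ 26−16.
β+…+β^3 = 7/8·(1−(7/8)^3)/(1−7/8) = 2.3105, and (26−16)/(16−5) = 0.9091.
2.3105 ≥ 0.9091, so cooperation is sustainable.

No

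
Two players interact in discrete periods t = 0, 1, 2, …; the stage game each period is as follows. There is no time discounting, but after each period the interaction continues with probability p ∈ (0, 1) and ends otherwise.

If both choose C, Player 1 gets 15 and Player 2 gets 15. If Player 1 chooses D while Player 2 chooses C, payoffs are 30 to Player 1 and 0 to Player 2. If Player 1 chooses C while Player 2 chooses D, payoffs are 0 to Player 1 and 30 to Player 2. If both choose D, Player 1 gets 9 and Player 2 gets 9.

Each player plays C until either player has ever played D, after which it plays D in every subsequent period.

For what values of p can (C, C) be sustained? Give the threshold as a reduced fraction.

5/7

With no time discounting, the continuation probability p plays the role of the discount factor.
Grim-trigger IC: 15/(1−p) ≥ 30 + 9p/(1−p) ⇒ p ≥ (30−15)/(30−9) = 5/7.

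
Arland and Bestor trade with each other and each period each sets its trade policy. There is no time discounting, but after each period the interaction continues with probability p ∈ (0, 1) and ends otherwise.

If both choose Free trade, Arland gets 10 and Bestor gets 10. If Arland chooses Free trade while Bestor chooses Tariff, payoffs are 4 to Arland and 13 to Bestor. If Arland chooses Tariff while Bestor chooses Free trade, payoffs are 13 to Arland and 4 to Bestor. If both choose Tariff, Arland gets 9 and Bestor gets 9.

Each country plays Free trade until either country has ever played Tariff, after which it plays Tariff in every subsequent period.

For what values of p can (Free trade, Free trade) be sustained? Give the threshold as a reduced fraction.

3/4

With no time discounting, the continuation probability p plays the role of the discount factor.
Grim-trigger IC: 10/(1−p) ≥ 13 + 9p/(1−p) ⇒ p ≥ (13−10)/(13−9) = 3/4.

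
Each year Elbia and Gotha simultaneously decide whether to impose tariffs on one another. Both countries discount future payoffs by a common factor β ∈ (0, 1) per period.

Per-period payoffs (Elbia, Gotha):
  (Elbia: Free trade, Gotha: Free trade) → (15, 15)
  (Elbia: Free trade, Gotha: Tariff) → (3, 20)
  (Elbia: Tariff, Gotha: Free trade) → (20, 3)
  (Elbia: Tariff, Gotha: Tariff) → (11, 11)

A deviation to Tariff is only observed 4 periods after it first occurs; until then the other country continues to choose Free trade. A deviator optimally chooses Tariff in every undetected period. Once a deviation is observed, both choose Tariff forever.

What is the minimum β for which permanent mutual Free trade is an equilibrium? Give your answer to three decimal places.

0.863

A deviator earns 20 for 4 periods, then 11 forever; cooperating earns 15 forever. Multiplying the IC by (1−β):
15 ≥ 20(1−β^4) + 11β^4, so 9·β^4 ≥ 5 and β^4 ≥ 5/9.
β ≥ (5/9)^(1/4) ≈ 0.863.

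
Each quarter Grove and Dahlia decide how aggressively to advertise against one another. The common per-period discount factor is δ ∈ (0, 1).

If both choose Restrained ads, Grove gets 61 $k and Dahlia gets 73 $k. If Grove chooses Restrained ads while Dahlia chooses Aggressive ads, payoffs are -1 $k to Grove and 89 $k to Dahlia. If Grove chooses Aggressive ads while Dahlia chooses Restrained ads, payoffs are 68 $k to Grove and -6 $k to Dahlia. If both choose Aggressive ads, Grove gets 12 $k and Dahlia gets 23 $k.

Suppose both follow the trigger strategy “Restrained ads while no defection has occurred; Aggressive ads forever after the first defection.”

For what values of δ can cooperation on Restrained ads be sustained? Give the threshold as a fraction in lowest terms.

8/33

Grove's threshold: (68−61)/(68−12) = 1/8.
Dahlia's threshold: (89−73)/(89−23) = 8/33.
1/8 < 8/33, so Dahlia binds and δ* = 8/33.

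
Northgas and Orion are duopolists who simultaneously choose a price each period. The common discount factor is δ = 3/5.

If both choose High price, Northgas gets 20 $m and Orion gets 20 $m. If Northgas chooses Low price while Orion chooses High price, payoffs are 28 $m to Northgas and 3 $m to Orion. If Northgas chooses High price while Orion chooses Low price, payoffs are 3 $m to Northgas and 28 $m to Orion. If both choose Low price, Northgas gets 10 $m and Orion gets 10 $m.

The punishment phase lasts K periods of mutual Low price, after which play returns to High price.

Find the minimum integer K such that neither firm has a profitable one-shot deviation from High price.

2

IC: δ(1−δ^K)/(1−δ) ≥ (28−20)/(20−10) = 4/5.
With δ = 3/5: need 1 − δ^K ≥ 4/5·(1−3/5)/(3/5), i.e. δ^K ≤ 0.4667.
Since (3/5)^1 = 0.6000 and (3/5)^2 = 0.3600, the smallest such K is 2.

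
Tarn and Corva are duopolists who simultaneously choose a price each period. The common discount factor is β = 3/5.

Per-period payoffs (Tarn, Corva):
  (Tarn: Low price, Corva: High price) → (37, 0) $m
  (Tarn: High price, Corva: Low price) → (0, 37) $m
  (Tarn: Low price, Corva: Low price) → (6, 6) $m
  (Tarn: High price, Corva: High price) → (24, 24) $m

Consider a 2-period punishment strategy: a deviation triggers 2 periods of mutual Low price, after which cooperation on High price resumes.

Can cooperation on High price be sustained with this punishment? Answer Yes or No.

IC: β+…+β^2 ≥ (37−24)/(24−6) = 13/18.
At β = 3/5: partial sum = 0.9600 ≥ 0.7222. Cooperation sustainable.

Yes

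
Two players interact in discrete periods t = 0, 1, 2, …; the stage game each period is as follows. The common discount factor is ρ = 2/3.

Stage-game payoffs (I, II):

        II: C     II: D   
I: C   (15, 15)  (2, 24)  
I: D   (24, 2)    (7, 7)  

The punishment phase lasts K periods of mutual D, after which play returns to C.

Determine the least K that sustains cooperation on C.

IC: ρ(1−ρ^K)/(1−ρ) ≥ (24−15)/(15−7) = 9/8.
With ρ = 2/3: need 1 − ρ^K ≥ 9/8·(1−2/3)/(2/3), i.e. ρ^K ≤ 0.4375.
Since (2/3)^2 = 0.4444 and (2/3)^3 = 0.2963, the smallest such K is 3.

3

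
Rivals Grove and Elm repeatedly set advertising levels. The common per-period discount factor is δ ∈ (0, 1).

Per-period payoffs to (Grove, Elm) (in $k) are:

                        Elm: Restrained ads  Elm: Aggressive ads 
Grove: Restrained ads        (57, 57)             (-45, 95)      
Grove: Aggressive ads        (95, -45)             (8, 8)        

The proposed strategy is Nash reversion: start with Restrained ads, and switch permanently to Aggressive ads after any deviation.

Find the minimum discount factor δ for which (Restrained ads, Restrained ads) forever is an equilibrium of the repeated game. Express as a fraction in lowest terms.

38/87

57/(1−δ) ≥ 95 + 8δ/(1−δ)
57 ≥ 95 − 87δ
δ ≥ 38/87.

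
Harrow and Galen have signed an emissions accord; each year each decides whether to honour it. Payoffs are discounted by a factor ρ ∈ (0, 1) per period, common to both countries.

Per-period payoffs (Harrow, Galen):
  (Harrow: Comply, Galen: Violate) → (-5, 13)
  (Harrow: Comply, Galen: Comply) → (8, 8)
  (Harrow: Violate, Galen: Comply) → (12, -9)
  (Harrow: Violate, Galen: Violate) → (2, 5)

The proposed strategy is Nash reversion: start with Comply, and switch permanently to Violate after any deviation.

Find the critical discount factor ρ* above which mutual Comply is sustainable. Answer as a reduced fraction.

For Harrow: deviation gain 12−8 = 4, per-period punishment loss 8−2 = 6. IC gives ρ ≥ 4/10 = 2/5.
For Galen: gain 5, loss 3 per period, so ρ ≥ 5/8.
The tighter constraint is Galen's, so cooperation needs ρ ≥ 5/8.

5/8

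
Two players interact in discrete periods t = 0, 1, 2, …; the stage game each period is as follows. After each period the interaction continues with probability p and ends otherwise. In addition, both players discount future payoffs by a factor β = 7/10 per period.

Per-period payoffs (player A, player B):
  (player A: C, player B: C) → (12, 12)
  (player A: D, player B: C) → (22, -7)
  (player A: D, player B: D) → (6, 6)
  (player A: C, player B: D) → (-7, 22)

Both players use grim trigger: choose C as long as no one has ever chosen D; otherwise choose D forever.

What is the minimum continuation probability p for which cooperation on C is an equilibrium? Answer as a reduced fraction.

25/28

Expected continuation weight on next period's payoff is β·p = 7/10·p, which plays the role of the discount factor.
Cooperation requires 7/10·p ≥ (22−12)/(22−6) = 5/8, hence p ≥ 25/28.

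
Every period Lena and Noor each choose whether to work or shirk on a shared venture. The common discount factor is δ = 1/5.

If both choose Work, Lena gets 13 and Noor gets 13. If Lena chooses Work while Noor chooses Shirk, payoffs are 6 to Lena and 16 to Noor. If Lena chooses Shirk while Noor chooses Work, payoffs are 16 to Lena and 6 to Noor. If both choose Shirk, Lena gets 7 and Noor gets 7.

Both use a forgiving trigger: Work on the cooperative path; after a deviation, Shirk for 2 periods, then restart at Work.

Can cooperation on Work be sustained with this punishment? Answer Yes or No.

No

A one-shot deviation gives 16 now, then 7 for 2 periods, then back to 13.
Gain from deviating: (16−13) today; loss: (13−7) in each of the next 2 periods.
No-deviation condition: (13−7)(δ+…+δ^2) ≥ 16−13, i.e. δ+…+δ^2 ≥ 1/2.
At δ = 1/5: δ+…+δ^2 = 0.2400 < 0.5000.
So cooperation is not sustainable.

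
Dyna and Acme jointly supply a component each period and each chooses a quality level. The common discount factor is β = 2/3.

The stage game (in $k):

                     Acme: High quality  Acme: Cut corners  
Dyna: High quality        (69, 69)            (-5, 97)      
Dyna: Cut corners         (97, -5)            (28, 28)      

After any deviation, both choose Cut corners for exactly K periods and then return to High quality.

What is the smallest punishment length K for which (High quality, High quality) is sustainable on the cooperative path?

Need Σ_{k=1}^{K} β^k ≥ (97−69)/(69−28) = 0.6829 at β = 2/3.
At K = 1 the sum is 0.6667 < 0.6829; at K = 2 it is 1.1111 ≥ 0.6829.
So the minimum punishment length is K = 2.

2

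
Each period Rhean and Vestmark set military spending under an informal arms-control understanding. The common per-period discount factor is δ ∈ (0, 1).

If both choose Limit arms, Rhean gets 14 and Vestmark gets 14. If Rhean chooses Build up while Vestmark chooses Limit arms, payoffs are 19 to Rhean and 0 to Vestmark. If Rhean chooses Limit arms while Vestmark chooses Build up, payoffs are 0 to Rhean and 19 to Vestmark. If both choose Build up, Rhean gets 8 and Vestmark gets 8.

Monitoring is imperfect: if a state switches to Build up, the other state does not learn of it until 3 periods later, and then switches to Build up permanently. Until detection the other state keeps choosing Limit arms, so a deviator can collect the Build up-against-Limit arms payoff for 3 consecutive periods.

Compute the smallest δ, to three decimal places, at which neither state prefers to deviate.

The best deviation is to choose Build up for all 3 undetected periods, earning 19 each, then 8 forever once detected.
Deviation value: 19(1−δ^3)/(1−δ) + 8δ^3/(1−δ); cooperation value: 14/(1−δ).
IC: 14 ≥ 19(1−δ^3) + 8δ^3 = 19 − 11δ^3.
So δ^3 ≥ 5/11, giving δ ≥ (5/11)^(1/3) ≈ 0.769.

0.769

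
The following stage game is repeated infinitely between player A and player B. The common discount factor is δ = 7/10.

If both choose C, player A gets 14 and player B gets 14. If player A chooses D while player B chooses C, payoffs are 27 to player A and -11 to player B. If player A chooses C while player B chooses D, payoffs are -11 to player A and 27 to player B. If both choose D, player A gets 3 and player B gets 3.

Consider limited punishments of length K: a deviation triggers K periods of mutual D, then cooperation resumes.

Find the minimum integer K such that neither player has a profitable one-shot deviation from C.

2

No profitable deviation requires (14−3)(δ+…+δ^K) ≥ 27−14, i.e. δ+…+δ^K ≥ 13/11 ≈ 1.1818.
With δ = 7/10, the partial sums are K=1: 0.7000, K=2: 1.1900.
K = 2 is the first length at which the sum reaches 1.1818.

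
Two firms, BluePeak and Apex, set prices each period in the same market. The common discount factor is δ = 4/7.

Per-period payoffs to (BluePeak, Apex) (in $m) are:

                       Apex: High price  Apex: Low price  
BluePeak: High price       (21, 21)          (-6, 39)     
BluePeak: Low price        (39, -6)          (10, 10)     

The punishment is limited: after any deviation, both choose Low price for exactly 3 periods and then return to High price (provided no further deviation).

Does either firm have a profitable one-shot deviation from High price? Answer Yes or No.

Yes

Comparing payoff streams over the 4 periods until play realigns: cooperate → 21(1+δ+…+δ^3); deviate → 39 + 10(δ+…+δ^3).
Cooperation is sustained iff (21−10)(δ+…+δ^3) ≥ 39−21.
δ+…+δ^3 = 4/7·(1−(4/7)^3)/(1−4/7) = 1.0845, and (39−21)/(21−10) = 1.6364.
1.0845 < 1.6364, so cooperation is not sustainable.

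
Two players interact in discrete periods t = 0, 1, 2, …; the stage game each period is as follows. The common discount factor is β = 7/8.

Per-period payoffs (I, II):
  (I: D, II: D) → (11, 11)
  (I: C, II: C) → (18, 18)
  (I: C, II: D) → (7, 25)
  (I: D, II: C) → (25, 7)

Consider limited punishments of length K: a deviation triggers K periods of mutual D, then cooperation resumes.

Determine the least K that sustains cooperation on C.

2

IC: β(1−β^K)/(1−β) ≥ (25−18)/(18−11) = 1.
With β = 7/8: need 1 − β^K ≥ 1·(1−7/8)/(7/8), i.e. β^K ≤ 0.8571.
Since (7/8)^1 = 0.8750 and (7/8)^2 = 0.7656, the smallest such K is 2.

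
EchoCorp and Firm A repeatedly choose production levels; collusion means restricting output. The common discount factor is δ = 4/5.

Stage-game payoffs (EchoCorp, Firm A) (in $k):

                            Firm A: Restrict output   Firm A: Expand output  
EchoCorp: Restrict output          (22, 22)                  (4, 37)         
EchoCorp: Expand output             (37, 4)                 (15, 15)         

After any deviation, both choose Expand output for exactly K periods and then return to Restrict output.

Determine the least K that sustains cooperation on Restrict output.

4

No profitable deviation requires (22−15)(δ+…+δ^K) ≥ 37−22, i.e. δ+…+δ^K ≥ 15/7 ≈ 2.1429.
With δ = 4/5, the partial sums are K=1: 0.8000, K=2: 1.4400, K=3: 1.9520, K=4: 2.3616.
K = 4 is the first length at which the sum reaches 2.1429.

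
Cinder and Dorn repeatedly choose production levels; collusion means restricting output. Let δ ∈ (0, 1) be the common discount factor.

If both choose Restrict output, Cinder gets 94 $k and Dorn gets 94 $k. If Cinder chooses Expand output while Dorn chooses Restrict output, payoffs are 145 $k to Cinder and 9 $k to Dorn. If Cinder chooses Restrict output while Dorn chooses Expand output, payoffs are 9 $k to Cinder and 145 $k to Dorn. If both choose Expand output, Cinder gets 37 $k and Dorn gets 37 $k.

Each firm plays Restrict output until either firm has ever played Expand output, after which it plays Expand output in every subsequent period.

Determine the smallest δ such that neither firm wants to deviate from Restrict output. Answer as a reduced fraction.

17/36

Cooperation forever yields 94 each period: 94/(1−δ).
Deviating yields 145 once, then 37 forever: 145 + 37δ/(1−δ).
No profitable deviation requires 94/(1−δ) ≥ 145 + 37δ/(1−δ).
Multiplying by (1−δ): 94 ≥ 145(1−δ) + 37δ = 145 − 108δ.
So 108δ ≥ 51, i.e. δ ≥ 51/108 = 17/36.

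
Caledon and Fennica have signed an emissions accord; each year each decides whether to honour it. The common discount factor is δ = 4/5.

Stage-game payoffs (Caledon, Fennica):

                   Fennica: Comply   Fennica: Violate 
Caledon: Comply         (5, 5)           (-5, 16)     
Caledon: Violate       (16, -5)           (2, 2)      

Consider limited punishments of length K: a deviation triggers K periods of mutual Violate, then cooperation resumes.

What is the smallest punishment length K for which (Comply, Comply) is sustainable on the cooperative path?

12

No profitable deviation requires (5−2)(δ+…+δ^K) ≥ 16−5, i.e. δ+…+δ^K ≥ 11/3 ≈ 3.6667.
With δ = 4/5, the partial sums are K=1: 0.8000, K=2: 1.4400, …, K=10: 3.5705, K=11: 3.6564, K=12: 3.7251.
K = 12 is the first length at which the sum reaches 3.6667.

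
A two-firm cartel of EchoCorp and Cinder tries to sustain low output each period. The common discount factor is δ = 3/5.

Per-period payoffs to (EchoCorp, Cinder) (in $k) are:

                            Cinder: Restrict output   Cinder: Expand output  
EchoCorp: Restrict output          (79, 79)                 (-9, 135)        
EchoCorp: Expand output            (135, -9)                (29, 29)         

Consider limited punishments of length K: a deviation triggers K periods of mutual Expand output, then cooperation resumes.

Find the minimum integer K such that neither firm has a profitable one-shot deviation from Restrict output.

3

No profitable deviation requires (79−29)(δ+…+δ^K) ≥ 135−79, i.e. δ+…+δ^K ≥ 28/25 ≈ 1.1200.
With δ = 3/5, the partial sums are K=1: 0.6000, K=2: 0.9600, K=3: 1.1760.
K = 3 is the first length at which the sum reaches 1.1200.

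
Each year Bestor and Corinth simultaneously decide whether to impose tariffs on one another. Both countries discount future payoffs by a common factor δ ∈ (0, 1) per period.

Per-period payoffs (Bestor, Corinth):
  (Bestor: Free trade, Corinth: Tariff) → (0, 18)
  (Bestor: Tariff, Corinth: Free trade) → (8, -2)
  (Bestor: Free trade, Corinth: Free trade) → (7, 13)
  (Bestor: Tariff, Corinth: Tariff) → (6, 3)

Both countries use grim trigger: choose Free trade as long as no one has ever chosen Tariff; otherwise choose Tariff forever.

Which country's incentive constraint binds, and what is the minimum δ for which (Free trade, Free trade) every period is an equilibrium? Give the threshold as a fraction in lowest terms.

Bestor; δ ≥ 1/2

For Bestor: deviation gain 8−7 = 1, per-period punishment loss 7−6 = 1. IC gives δ ≥ 1/2.
For Corinth: gain 5, loss 10 per period, so δ ≥ 5/15 = 1/3.
The tighter constraint is Bestor's, so cooperation needs δ ≥ 1/2.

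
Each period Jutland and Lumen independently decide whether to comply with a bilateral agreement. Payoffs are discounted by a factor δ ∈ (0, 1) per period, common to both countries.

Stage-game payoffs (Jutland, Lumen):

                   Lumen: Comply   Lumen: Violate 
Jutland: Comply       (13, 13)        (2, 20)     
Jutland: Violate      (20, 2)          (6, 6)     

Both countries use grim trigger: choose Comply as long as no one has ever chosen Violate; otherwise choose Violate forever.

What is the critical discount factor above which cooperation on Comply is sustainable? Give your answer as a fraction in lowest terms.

One-period gain from deviating is 20 − 13 = 7. The loss is 13 − 6 = 7 in every subsequent period, with present value 7·δ/(1−δ).
Deviation is unprofitable when 7·δ/(1−δ) ≥ 7, i.e. δ/(1−δ) ≥ 1.
Equivalently δ ≥ 7/(7+7) = 1/2.

1/2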